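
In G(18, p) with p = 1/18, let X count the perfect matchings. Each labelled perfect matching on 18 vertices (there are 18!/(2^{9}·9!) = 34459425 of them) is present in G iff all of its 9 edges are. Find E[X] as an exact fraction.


K_18 has 18!/(2^{9}·9!) = 34459425 labelled perfect matchings.
For each such perfect matching H, let X_H = 1 if all 9 edges of H are present in G. Then P[X_H = 1] = p^{9} = (1/18)^{9} = 1/198359290368.
By linearity: E[X] = Σ_H E[X_H] = 34459425 · p^{9} = 34459425 · 1/198359290368 = 425425/2448880128.
Numerically: E[X] ≈ 0.0001737.

E[X] = 34459425 · (1/18)^{9} = 425425/2448880128 ≈ 0.0001737.


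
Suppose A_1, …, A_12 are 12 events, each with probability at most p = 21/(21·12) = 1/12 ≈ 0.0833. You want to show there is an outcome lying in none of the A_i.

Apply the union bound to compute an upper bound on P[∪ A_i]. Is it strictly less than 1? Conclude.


Union bound: P[∪_{i=1}^{12} A_i] ≤ Σ_i P[A_i] ≤ 12·p = 12·(1/12) = 1.
Numerically: 1 ≈ 1.0000.
Is 1 < 1? NO.
Since the bound 1 is ≥ 1, the union bound is uninformative here; it does NOT by itself certify existence.

12·p = 1 ≈ 1.0000; existence NOT certified by the union bound.


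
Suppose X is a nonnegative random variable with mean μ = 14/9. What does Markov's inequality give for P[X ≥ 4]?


μ = E[X] = 14/9, a = 4.
Markov: P[X ≥ 4] ≤ μ/a = (14/9)/4 = 7/18.
Numerically: ≈ 0.388889.
(Since a = 4 > μ = 1.555556, the bound 7/18 is < 1 and informative.)

P[X ≥ 4] ≤ 7/18 ≈ 0.388889.


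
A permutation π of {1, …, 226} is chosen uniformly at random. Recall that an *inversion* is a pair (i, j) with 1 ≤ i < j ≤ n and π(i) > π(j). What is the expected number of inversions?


Write X = Σ X_I over the C(226, 2) = 25425 pairs i < j, with X_I the indicator of one inversion.
There are 25425 indicators.
For each fixed pair i < j, the values π(i) and π(j) are two distinct elements of {1, …, 226} in uniformly random order; by symmetry P[π(i) > π(j)] = 1/2.
By linearity: E[X] = 25425 · (1/2) = C(226, 2) · (1/2) = 25425/2 = 25425/2 ≈ 12712.500.

E[X] = 25425/2 = 12712.500.


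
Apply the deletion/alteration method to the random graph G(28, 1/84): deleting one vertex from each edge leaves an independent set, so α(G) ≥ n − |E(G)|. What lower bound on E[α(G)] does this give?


E[|E(G)|] = C(28, 2)·p = 378 · (1/84) = 9/2.
E[α(G)] ≥ n − E[|E(G)|] = 28 − 9/2 = 47/2.
Numerically: ≈ 23.50000.
(This is only a lower bound; the true E[α(G)] may be larger.)

E[α(G)] ≥ 47/2 ≈ 23.50000.


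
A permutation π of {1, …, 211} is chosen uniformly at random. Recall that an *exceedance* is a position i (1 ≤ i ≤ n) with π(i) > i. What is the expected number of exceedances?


Write X = Σ_{i=1}^{211} X_i, where X_i = 1_{π(i) > i}.
For each fixed i, π(i) is uniform over {1, …, 211} (marginal of a uniform permutation), so P[π(i) > i] = (n − i)/n. Summing: Σ_{i=1}^{211} (n − i)/n = (0 + 1 + … + 210)/211 = 211(211 − 1)/(2·211) = (211 − 1)/2.
Hence E[X] = Σ_{i=1}^{211} (211 − i)/211 = 105 ≈ 105.000.

E[X] = 105 = 105.000.


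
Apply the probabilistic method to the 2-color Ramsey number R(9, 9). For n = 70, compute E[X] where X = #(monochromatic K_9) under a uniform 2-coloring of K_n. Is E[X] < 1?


E[X] = C(70, 9) · 2^{1 − 36} = 65033528560 · 2^{−35} = 65033528560/34359738368.
As a reduced fraction: E[X] = 4064595535/2147483648 ≈ 1.89272.
Is E[X] < 1? NO.
Since E[X] ≥ 1, the first-moment bound is inconclusive at n = 70; it does NOT by itself certify R(9, 9) > 70.

E[X] = 4064595535/2147483648 ≈ 1.89272; E[X] ≥ 1; first-moment method inconclusive here.


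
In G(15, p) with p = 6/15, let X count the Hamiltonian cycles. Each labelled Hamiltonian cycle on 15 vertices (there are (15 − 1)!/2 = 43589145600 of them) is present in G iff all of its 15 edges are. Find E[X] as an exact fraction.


K_15 has (15 − 1)!/2 = 43589145600 labelled Hamiltonian cycles.
For each such Hamiltonian cycle H, let X_H = 1 if all 15 edges of H are present in G. Then P[X_H = 1] = p^{15} = (2/5)^{15} = 32768/30517578125.
By linearity: E[X] = Σ_H E[X_H] = 43589145600 · p^{15} = 43589145600 · 32768/30517578125 = 57133164920832/1220703125.
Numerically: E[X] ≈ 4.68e+04.

E[X] = 43589145600 · (2/5)^{15} = 57133164920832/1220703125 ≈ 4.68e+04.


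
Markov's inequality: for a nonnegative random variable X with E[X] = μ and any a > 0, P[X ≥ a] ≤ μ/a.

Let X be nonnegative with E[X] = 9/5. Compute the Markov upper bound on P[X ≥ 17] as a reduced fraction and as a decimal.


μ = E[X] = 9/5, a = 17.
Markov: P[X ≥ 17] ≤ μ/a = (9/5)/17 = 9/85.
Numerically: ≈ 0.1059.
(Since a = 17 > μ = 1.8000, the bound 9/85 is < 1 and informative.)

P[X ≥ 17] ≤ 9/85 ≈ 0.1059.


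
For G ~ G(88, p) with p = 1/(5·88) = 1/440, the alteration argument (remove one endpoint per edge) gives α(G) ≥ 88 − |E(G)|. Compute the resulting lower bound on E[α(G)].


E[|E(G)|] = C(88, 2)·p = 3828 · (1/440) = 87/10.
E[α(G)] ≥ n − E[|E(G)|] = 88 − 87/10 = 793/10.
Numerically: ≈ 79.300.
(This is only a lower bound; the true E[α(G)] may be larger.)

E[α(G)] ≥ 793/10 ≈ 79.300.


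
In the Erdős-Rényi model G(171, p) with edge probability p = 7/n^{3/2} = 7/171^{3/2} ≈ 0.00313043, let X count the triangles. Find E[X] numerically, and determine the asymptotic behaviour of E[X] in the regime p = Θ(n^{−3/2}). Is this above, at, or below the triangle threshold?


Number of potential triangles: C(171, 3) = 818805.
Each occurs with probability p³ ≈ (0.00313043)³ ≈ 3.06769108e-08.
By linearity: E[X] = C(171, 3)·p³ ≈ 818805 · 3.06769108e-08 ≈ 0.025118.
Since α = 3/2 > 1, p = c/n^{3/2} = o(1/n) is below the triangle threshold p ~ 1/n. Asymptotically E[X] ~ (c³/6)·n^{3(1−α)} = (7³/6)·n^{-1.5} → 0, so by Markov's inequality G has no triangles w.h.p.

E[X] ≈ 0.025118; in regime p = Θ(1/n^{3/2}) E[X] tends to 0 (below the triangle threshold p ~ 1/n).


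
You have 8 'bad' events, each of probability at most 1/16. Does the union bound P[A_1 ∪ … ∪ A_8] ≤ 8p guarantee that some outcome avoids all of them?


Union bound: P[∪_{i=1}^{8} A_i] ≤ Σ_i P[A_i] ≤ 8·p = 8·(1/16) = 1/2.
Numerically: 1/2 ≈ 0.500000.
Is 1/2 < 1? YES.
Since P[∪ A_i] ≤ 1/2 < 1, the complement has P[∩ A_i^c] ≥ 1 − 1/2 = 1/2 > 0, so some outcome avoids every A_i.

8·p = 1/2 ≈ 0.500000; existence CERTIFIED by the union bound.


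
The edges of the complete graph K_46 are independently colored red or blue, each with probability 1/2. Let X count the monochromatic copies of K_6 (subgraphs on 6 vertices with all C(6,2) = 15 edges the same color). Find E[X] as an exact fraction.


Let X = Σ_S X_S over the C(46, 6) = 9366819 subsets S of size 6, where X_S = 1 if the K_6 on S is monochromatic.
For a fixed S, the K_6 on S has C(6, 2) = 15 edges. P[all 15 edges red] = (1/2)^15, and likewise for blue, so P[monochromatic] = 2·(1/2)^15 = 2^{1 − 15} = 1/16384.
By linearity of expectation: E[X] = C(46, 6) · 2^{1 − 15} = 9366819 · 1/16384 = 9366819/16384.
Numerically: E[X] ≈ 571.705.

E[X] = C(46,6)·2^(1−C(6,2)) = 9366819/16384 ≈ 571.705.


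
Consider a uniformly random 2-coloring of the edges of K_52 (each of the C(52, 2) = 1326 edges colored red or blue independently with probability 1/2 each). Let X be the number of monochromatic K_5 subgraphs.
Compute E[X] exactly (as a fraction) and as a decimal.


Let X = Σ_S X_S over the C(52, 5) = 2598960 subsets S of size 5, where X_S = 1 if the K_5 on S is monochromatic.
For a fixed S, the K_5 on S has C(5, 2) = 10 edges. P[all 10 edges red] = (1/2)^10, and likewise for blue, so P[monochromatic] = 2·(1/2)^10 = 2^{1 − 10} = 1/512.
By linearity of expectation: E[X] = C(52, 5) · 2^{1 − 10} = 2598960 · 1/512 = 162435/32.
Numerically: E[X] ≈ 5076.093750.

E[X] = C(52,5)·2^(1−C(5,2)) = 162435/32 ≈ 5076.093750.


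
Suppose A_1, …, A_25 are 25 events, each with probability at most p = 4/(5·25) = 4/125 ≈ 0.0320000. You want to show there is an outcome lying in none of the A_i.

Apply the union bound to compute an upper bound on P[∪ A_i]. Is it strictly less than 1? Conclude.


Union bound: P[∪_{i=1}^{25} A_i] ≤ Σ_i P[A_i] ≤ 25·p = 25·(4/125) = 4/5.
Numerically: 4/5 ≈ 0.8000000.
Is 4/5 < 1? YES.
Since P[∪ A_i] ≤ 4/5 < 1, the complement has P[∩ A_i^c] ≥ 1 − 4/5 = 1/5 > 0, so some outcome avoids every A_i.

25·p = 4/5 ≈ 0.8000000; existence CERTIFIED by the union bound.


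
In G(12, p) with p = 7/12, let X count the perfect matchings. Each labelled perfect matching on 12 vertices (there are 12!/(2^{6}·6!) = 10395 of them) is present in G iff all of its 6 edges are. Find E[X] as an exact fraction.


K_12 has 12!/(2^{6}·6!) = 10395 labelled perfect matchings.
For each such perfect matching H, let X_H = 1 if all 6 edges of H are present in G. Then P[X_H = 1] = p^{6} = (7/12)^{6} = 117649/2985984.
By linearity: E[X] = Σ_H E[X_H] = 10395 · p^{6} = 10395 · 117649/2985984 = 45294865/110592.
Numerically: E[X] ≈ 409.567.

E[X] = 10395 · (7/12)^{6} = 45294865/110592 ≈ 409.567.


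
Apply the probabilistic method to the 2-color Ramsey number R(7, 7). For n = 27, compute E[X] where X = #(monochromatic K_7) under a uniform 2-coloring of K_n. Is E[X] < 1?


E[X] = C(27, 7) · 2^{1 − 21} = 888030 · 2^{−20} = 888030/1048576.
As a reduced fraction: E[X] = 444015/524288 ≈ 0.8468914.
Is E[X] < 1? YES.
Since E[X] < 1, there exists a 2-coloring of K_{27} with no monochromatic K_7; hence R(7, 7) > 27.

E[X] = 444015/524288 ≈ 0.8468914; E[X] < 1, so R(7, 7) > 27.


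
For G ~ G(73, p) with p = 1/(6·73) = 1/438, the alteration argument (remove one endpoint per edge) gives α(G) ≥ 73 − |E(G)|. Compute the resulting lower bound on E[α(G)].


E[|E(G)|] = C(73, 2)·p = 2628 · (1/438) = 6.
E[α(G)] ≥ n − E[|E(G)|] = 73 − 6 = 67.
Numerically: ≈ 67.000.
(This is only a lower bound; the true E[α(G)] may be larger.)

E[α(G)] ≥ 67 ≈ 67.000.


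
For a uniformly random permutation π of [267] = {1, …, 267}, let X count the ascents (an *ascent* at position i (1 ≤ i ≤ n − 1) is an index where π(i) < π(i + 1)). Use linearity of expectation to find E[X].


Write X = Σ X_I over i = 1, …, 266, with X_I the indicator of one ascent.
There are 266 indicators.
For each fixed i, the pair (π(i), π(i+1)) is a uniformly random ordered pair of distinct values from {1, …, 267}; by symmetry P[π(i) < π(i+1)] = 1/2.
By linearity: E[X] = 266 · (1/2) = (267 − 1) · (1/2) = 133 ≈ 133.000.

E[X] = 133 = 133.000.


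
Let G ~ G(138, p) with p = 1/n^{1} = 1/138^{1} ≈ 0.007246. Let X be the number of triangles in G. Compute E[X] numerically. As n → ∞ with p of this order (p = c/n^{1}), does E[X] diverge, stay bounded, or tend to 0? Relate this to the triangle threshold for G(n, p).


Number of potential triangles: C(138, 3) = 428536.
Each occurs with probability p³ ≈ (0.007246)³ ≈ 3.805071e-07.
By linearity: E[X] = C(138, 3)·p³ ≈ 428536 · 3.805071e-07 ≈ 0.1631.
Here α = 1, so p = 1/n is exactly at the triangle threshold p ~ 1/n. Asymptotically E[X] → c³/6 = 1³/6 = 1/6 ≈ 0.1667, a bounded constant. In this regime the triangle count is asymptotically Poisson(c³/6).

E[X] ≈ 0.1631; in regime p = Θ(1/n^{1}) E[X] stays bounded (at the triangle threshold p ~ 1/n).


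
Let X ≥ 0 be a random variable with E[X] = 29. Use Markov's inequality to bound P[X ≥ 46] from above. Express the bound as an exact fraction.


μ = E[X] = 29, a = 46.
Markov: P[X ≥ 46] ≤ μ/a = (29)/46 = 29/46.
Numerically: ≈ 0.630.
(Since a = 46 > μ = 29.000, the bound 29/46 is < 1 and informative.)

P[X ≥ 46] ≤ 29/46 ≈ 0.630.


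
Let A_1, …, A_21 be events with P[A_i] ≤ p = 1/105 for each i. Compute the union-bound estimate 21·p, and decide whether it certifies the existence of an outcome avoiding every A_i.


Union bound: P[∪_{i=1}^{21} A_i] ≤ Σ_i P[A_i] ≤ 21·p = 21·(1/105) = 1/5.
Numerically: 1/5 ≈ 0.20000.
Is 1/5 < 1? YES.
Since P[∪ A_i] ≤ 1/5 < 1, the complement has P[∩ A_i^c] ≥ 1 − 1/5 = 4/5 > 0, so some outcome avoids every A_i.

21·p = 1/5 ≈ 0.20000; existence CERTIFIED by the union bound.


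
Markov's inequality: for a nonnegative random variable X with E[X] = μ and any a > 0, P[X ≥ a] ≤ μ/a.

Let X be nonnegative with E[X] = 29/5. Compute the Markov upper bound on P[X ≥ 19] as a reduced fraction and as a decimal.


μ = E[X] = 29/5, a = 19.
Markov: P[X ≥ 19] ≤ μ/a = (29/5)/19 = 29/95.
Numerically: ≈ 0.3053.
(Since a = 19 > μ = 5.8000, the bound 29/95 is < 1 and informative.)

P[X ≥ 19] ≤ 29/95 ≈ 0.3053.


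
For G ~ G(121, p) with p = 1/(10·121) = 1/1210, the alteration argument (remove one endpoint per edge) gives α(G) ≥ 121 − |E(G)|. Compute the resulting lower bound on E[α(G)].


E[|E(G)|] = C(121, 2)·p = 7260 · (1/1210) = 6.
E[α(G)] ≥ n − E[|E(G)|] = 121 − 6 = 115.
Numerically: ≈ 115.000.
(This is only a lower bound; the true E[α(G)] may be larger.)

E[α(G)] ≥ 115 ≈ 115.000.


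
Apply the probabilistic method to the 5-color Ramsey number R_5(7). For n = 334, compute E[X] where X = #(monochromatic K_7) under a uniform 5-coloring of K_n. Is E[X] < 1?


E[X] = C(334, 7) · 5^{1 − 21} = 86359460961576 · 5^{−20} = 86359460961576/95367431640625.
As a reduced fraction: E[X] = 86359460961576/95367431640625 ≈ 0.9055446.
Is E[X] < 1? YES.
Since E[X] < 1, there exists a 5-coloring of K_{334} with no monochromatic K_7; hence R_5(7) > 334.

E[X] = 86359460961576/95367431640625 ≈ 0.9055446; E[X] < 1, so R_5(7) > 334.


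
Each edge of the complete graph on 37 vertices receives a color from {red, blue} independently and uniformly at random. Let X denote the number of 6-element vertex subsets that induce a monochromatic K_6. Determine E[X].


Let X = Σ_S X_S over the C(37, 6) = 2324784 subsets S of size 6, where X_S = 1 if the K_6 on S is monochromatic.
For a fixed S, the K_6 on S has C(6, 2) = 15 edges. P[all 15 edges red] = (1/2)^15, and likewise for blue, so P[monochromatic] = 2·(1/2)^15 = 2^{1 − 15} = 1/16384.
Summing: E[X] = C(37, 6) · 2^{1 − 15} = 2324784 · 1/16384 = 145299/1024.
Numerically: E[X] ≈ 141.894.

E[X] = C(37,6)·2^(1−C(6,2)) = 145299/1024 ≈ 141.894.


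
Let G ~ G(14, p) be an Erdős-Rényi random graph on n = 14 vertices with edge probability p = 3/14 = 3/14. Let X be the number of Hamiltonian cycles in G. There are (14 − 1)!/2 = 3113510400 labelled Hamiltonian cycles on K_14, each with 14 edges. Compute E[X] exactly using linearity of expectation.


K_14 has (14 − 1)!/2 = 3113510400 labelled Hamiltonian cycles.
For each such Hamiltonian cycle H, let X_H = 1 if all 14 edges of H are present in G. Then P[X_H = 1] = p^{14} = (3/14)^{14} = 4782969/11112006825558016.
Summing the indicators: E[X] = Σ_H E[X_H] = 3113510400 · p^{14} = 3113510400 · 4782969/11112006825558016 = 4155084744525/3100448333024.
Numerically: E[X] ≈ 1.3402.

E[X] = 3113510400 · (3/14)^{14} = 4155084744525/3100448333024 ≈ 1.3402.


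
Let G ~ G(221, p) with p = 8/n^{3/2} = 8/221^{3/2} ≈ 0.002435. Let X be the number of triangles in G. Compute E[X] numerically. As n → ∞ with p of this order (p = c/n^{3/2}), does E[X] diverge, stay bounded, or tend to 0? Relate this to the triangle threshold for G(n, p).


Number of potential triangles: C(221, 3) = 1774630.
Each occurs with probability p³ ≈ (0.002435)³ ≈ 1.4437923e-08.
By linearity: E[X] = C(221, 3)·p³ ≈ 1774630 · 1.4437923e-08 ≈ 0.02562.
Since α = 3/2 > 1, p = c/n^{3/2} = o(1/n) is below the triangle threshold p ~ 1/n. Asymptotically E[X] ~ (c³/6)·n^{3(1−α)} = (8³/6)·n^{-1.5} → 0, so by Markov's inequality G has no triangles w.h.p.

E[X] ≈ 0.02562; in regime p = Θ(1/n^{3/2}) E[X] tends to 0 (below the triangle threshold p ~ 1/n).


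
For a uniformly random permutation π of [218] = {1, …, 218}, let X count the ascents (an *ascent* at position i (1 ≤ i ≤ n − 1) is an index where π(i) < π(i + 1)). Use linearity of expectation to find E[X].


Write X = Σ X_I over i = 1, …, 217, with X_I the indicator of one ascent.
There are 217 indicators.
For each fixed i, the pair (π(i), π(i+1)) is a uniformly random ordered pair of distinct values from {1, …, 218}; by symmetry P[π(i) < π(i+1)] = 1/2.
By linearity: E[X] = 217 · (1/2) = (218 − 1) · (1/2) = 217/2 ≈ 108.500000.

E[X] = 217/2 = 108.500000.


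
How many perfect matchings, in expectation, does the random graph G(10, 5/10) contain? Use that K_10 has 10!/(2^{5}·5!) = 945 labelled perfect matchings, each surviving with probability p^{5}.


K_10 has 10!/(2^{5}·5!) = 945 labelled perfect matchings.
For each such perfect matching H, let X_H = 1 if all 5 edges of H are present in G. Then P[X_H = 1] = p^{5} = (1/2)^{5} = 1/32.
Summing the indicators: E[X] = Σ_H E[X_H] = 945 · p^{5} = 945 · 1/32 = 945/32.
Numerically: E[X] ≈ 29.5.

E[X] = 945 · (1/2)^{5} = 945/32 ≈ 29.5.


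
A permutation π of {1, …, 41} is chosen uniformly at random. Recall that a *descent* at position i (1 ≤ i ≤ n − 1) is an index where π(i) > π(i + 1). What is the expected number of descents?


Write X = Σ X_I over i = 1, …, 40, with X_I the indicator of one descent.
There are 40 indicators.
For each fixed i, the pair (π(i), π(i+1)) is a uniformly random ordered pair of distinct values from {1, …, 41}; by symmetry P[π(i) > π(i+1)] = 1/2.
By linearity: E[X] = 40 · (1/2) = (41 − 1) · (1/2) = 20 ≈ 20.000.

E[X] = 20 = 20.000.


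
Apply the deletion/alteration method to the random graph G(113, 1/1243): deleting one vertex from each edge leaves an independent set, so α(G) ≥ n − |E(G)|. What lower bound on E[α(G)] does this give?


E[|E(G)|] = C(113, 2)·p = 6328 · (1/1243) = 56/11.
E[α(G)] ≥ n − E[|E(G)|] = 113 − 56/11 = 1187/11.
Numerically: ≈ 107.9091.
(This is only a lower bound; the true E[α(G)] may be larger.)

E[α(G)] ≥ 1187/11 ≈ 107.9091.


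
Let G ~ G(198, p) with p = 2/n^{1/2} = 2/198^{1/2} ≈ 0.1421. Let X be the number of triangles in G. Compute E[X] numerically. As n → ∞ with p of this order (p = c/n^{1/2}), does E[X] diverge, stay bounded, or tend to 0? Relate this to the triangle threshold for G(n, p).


Number of potential triangles: C(198, 3) = 1274196.
Each occurs with probability p³ ≈ (0.1421)³ ≈ 2.871390e-03.
By linearity: E[X] = C(198, 3)·p³ ≈ 1274196 · 2.871390e-03 ≈ 3658.7138.
Since α = 1/2 < 1, p = c/n^{1/2} ≫ 1/n is above the triangle threshold p ~ 1/n. Asymptotically E[X] ~ (c³/6)·n^{3(1−α)} = (2³/6)·n^{1.5} → ∞; triangles are abundant w.h.p.

E[X] ≈ 3658.7138; in regime p = Θ(1/n^{1/2}) E[X] diverges (above the triangle threshold p ~ 1/n).


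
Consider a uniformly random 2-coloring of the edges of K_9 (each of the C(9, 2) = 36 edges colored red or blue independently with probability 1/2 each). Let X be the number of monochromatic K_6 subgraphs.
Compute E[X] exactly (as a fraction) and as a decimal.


Let X = Σ_S X_S over the C(9, 6) = 84 subsets S of size 6, where X_S = 1 if the K_6 on S is monochromatic.
For a fixed S, the K_6 on S has C(6, 2) = 15 edges. P[all 15 edges red] = (1/2)^15, and likewise for blue, so P[monochromatic] = 2·(1/2)^15 = 2^{1 − 15} = 1/16384.
Summing: E[X] = C(9, 6) · 2^{1 − 15} = 84 · 1/16384 = 21/4096.
Numerically: E[X] ≈ 0.00513.

E[X] = C(9,6)·2^(1−C(6,2)) = 21/4096 ≈ 0.00513.


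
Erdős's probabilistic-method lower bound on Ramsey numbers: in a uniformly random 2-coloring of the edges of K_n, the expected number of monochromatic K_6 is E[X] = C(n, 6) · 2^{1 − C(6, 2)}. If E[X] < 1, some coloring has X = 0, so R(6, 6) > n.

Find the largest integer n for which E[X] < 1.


We need C(n, 6) · 2^{1 − 15} < 1, i.e. C(n, 6) < 2^{15 − 1} = 16384.
Check values of n near the boundary:
  n = 14: C(14, 6) = 3003; 3003 < 16384? YES
  n = 15: C(15, 6) = 5005; 5005 < 16384? YES
  n = 16: C(16, 6) = 8008; 8008 < 16384? YES
  n = 17: C(17, 6) = 12376; 12376 < 16384? YES
  n = 18: C(18, 6) = 18564; 18564 < 16384? NO
  n = 19: C(19, 6) = 27132; 27132 < 16384? NO
  n = 20: C(20, 6) = 38760; 38760 < 16384? NO
The largest n with C(n, 6) < 16384 is n = 17 (where E[X] = 1547/2048 ≈ 0.7554). Hence R(6, 6) > 17, i.e. R(6, 6) ≥ 18.

Largest n = 17; hence R(6, 6) > 17.


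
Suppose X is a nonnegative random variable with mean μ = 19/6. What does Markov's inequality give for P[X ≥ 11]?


μ = E[X] = 19/6, a = 11.
Markov: P[X ≥ 11] ≤ μ/a = (19/6)/11 = 19/66.
Numerically: ≈ 0.288.
(Since a = 11 > μ = 3.167, the bound 19/66 is < 1 and informative.)

P[X ≥ 11] ≤ 19/66 ≈ 0.288.


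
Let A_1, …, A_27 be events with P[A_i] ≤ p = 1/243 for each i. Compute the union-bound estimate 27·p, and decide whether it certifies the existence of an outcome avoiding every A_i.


Union bound: P[∪_{i=1}^{27} A_i] ≤ Σ_i P[A_i] ≤ 27·p = 27·(1/243) = 1/9.
Numerically: 1/9 ≈ 0.111111.
Is 1/9 < 1? YES.
Since P[∪ A_i] ≤ 1/9 < 1, the complement has P[∩ A_i^c] ≥ 1 − 1/9 = 8/9 > 0, so some outcome avoids every A_i.

27·p = 1/9 ≈ 0.111111; existence CERTIFIED by the union bound.


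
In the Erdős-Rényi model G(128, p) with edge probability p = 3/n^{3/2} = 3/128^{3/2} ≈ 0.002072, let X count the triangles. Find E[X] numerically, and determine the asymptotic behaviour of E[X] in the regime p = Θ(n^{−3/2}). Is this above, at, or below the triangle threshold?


Number of potential triangles: C(128, 3) = 341376.
Each occurs with probability p³ ≈ (0.002072)³ ≈ 8.890351e-09.
By linearity: E[X] = C(128, 3)·p³ ≈ 341376 · 8.890351e-09 ≈ 0.0030.
Since α = 3/2 > 1, p = c/n^{3/2} = o(1/n) is below the triangle threshold p ~ 1/n. Asymptotically E[X] ~ (c³/6)·n^{3(1−α)} = (3³/6)·n^{-1.5} → 0, so by Markov's inequality G has no triangles w.h.p.

E[X] ≈ 0.0030; in regime p = Θ(1/n^{3/2}) E[X] tends to 0 (below the triangle threshold p ~ 1/n).


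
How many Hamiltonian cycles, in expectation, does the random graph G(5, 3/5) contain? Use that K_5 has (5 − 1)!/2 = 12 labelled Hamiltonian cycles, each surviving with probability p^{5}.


K_5 has (5 − 1)!/2 = 12 labelled Hamiltonian cycles.
For each such Hamiltonian cycle H, let X_H = 1 if all 5 edges of H are present in G. Then P[X_H = 1] = p^{5} = (3/5)^{5} = 243/3125.
By linearity of expectation: E[X] = Σ_H E[X_H] = 12 · p^{5} = 12 · 243/3125 = 2916/3125.
Numerically: E[X] ≈ 0.93312.

E[X] = 12 · (3/5)^{5} = 2916/3125 ≈ 0.93312.


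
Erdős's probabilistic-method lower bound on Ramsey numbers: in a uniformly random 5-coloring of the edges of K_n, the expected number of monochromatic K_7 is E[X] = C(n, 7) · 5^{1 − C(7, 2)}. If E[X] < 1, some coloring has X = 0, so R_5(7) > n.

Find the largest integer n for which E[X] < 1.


We need C(n, 7) · 5^{1 − 21} < 1, i.e. C(n, 7) < 5^{21 − 1} = 95367431640625.
Check values of n near the boundary:
  n = 336: C(336, 7) = 90079147136880; 90079147136880 < 95367431640625? YES
  n = 337: C(337, 7) = 91989916924632; 91989916924632 < 95367431640625? YES
  n = 338: C(338, 7) = 93935323022736; 93935323022736 < 95367431640625? YES
  n = 339: C(339, 7) = 95915887062372; 95915887062372 < 95367431640625? NO
The largest n with C(n, 7) < 95367431640625 is n = 338 (where E[X] = 93935323022736/95367431640625 ≈ 0.98498). Hence R_5(7) > 338, i.e. R_5(7) ≥ 339.

Largest n = 338; hence R_5(7) > 338.


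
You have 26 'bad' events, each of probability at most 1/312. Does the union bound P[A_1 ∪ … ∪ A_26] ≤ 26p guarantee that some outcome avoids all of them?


Union bound: P[∪_{i=1}^{26} A_i] ≤ Σ_i P[A_i] ≤ 26·p = 26·(1/312) = 1/12.
Numerically: 1/12 ≈ 0.0833333.
Is 1/12 < 1? YES.
Since P[∪ A_i] ≤ 1/12 < 1, the complement has P[∩ A_i^c] ≥ 1 − 1/12 = 11/12 > 0, so some outcome avoids every A_i.

26·p = 1/12 ≈ 0.0833333; existence CERTIFIED by the union bound.


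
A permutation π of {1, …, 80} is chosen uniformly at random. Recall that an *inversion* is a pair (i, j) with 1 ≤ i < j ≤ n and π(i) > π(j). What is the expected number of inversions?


Write X = Σ X_I over the C(80, 2) = 3160 pairs i < j, with X_I the indicator of one inversion.
There are 3160 indicators.
For each fixed pair i < j, the values π(i) and π(j) are two distinct elements of {1, …, 80} in uniformly random order; by symmetry P[π(i) > π(j)] = 1/2.
By linearity: E[X] = 3160 · (1/2) = C(80, 2) · (1/2) = 3160/2 = 1580 ≈ 1580.00000.

E[X] = 1580 = 1580.00000.


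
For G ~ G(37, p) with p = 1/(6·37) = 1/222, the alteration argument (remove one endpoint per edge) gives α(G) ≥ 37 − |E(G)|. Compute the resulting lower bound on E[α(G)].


E[|E(G)|] = C(37, 2)·p = 666 · (1/222) = 3.
E[α(G)] ≥ n − E[|E(G)|] = 37 − 3 = 34.
Numerically: ≈ 34.00000.
(This is only a lower bound; the true E[α(G)] may be larger.)

E[α(G)] ≥ 34 ≈ 34.00000.


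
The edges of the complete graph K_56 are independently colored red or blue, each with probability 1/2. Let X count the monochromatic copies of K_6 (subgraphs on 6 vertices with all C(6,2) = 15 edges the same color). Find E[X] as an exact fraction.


Let X = Σ_S X_S over the C(56, 6) = 32468436 subsets S of size 6, where X_S = 1 if the K_6 on S is monochromatic.
For a fixed S, the K_6 on S has C(6, 2) = 15 edges. P[all 15 edges red] = (1/2)^15, and likewise for blue, so P[monochromatic] = 2·(1/2)^15 = 2^{1 − 15} = 1/16384.
By linearity: E[X] = C(56, 6) · 2^{1 − 15} = 32468436 · 1/16384 = 8117109/4096.
Numerically: E[X] ≈ 1981.71606.

E[X] = C(56,6)·2^(1−C(6,2)) = 8117109/4096 ≈ 1981.71606.


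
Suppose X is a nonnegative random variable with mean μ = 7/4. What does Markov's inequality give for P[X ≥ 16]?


μ = E[X] = 7/4, a = 16.
Markov: P[X ≥ 16] ≤ μ/a = (7/4)/16 = 7/64.
Numerically: ≈ 0.109375.
(Since a = 16 > μ = 1.750000, the bound 7/64 is < 1 and informative.)

P[X ≥ 16] ≤ 7/64 ≈ 0.109375.


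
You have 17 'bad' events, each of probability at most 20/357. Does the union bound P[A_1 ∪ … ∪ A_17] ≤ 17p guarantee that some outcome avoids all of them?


Union bound: P[∪_{i=1}^{17} A_i] ≤ Σ_i P[A_i] ≤ 17·p = 17·(20/357) = 20/21.
Numerically: 20/21 ≈ 0.952.
Is 20/21 < 1? YES.
Since P[∪ A_i] ≤ 20/21 < 1, the complement has P[∩ A_i^c] ≥ 1 − 20/21 = 1/21 > 0, so some outcome avoids every A_i.

17·p = 20/21 ≈ 0.952; existence CERTIFIED by the union bound.


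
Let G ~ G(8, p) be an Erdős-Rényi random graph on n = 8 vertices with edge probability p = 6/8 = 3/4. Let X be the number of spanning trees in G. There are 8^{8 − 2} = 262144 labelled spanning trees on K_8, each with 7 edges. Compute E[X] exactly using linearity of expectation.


K_8 has 8^{8 − 2} = 262144 labelled spanning trees.
For each such spanning tree H, let X_H = 1 if all 7 edges of H are present in G. Then P[X_H = 1] = p^{7} = (3/4)^{7} = 2187/16384.
By linearity: E[X] = Σ_H E[X_H] = 262144 · p^{7} = 262144 · 2187/16384 = 34992.
Numerically: E[X] ≈ 3.5e+04.

E[X] = 262144 · (3/4)^{7} = 34992 ≈ 3.5e+04.


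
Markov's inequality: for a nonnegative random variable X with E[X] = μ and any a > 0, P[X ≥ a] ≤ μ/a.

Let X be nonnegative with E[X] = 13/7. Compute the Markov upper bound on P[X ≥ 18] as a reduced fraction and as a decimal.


μ = E[X] = 13/7, a = 18.
Markov: P[X ≥ 18] ≤ μ/a = (13/7)/18 = 13/126.
Numerically: ≈ 0.1032.
(Since a = 18 > μ = 1.8571, the bound 13/126 is < 1 and informative.)

P[X ≥ 18] ≤ 13/126 ≈ 0.1032.


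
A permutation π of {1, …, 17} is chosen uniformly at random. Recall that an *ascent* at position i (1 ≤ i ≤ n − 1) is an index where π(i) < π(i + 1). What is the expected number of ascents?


Write X = Σ X_I over i = 1, …, 16, with X_I the indicator of one ascent.
There are 16 indicators.
For each fixed i, the pair (π(i), π(i+1)) is a uniformly random ordered pair of distinct values from {1, …, 17}; by symmetry P[π(i) < π(i+1)] = 1/2.
By linearity: E[X] = 16 · (1/2) = (17 − 1) · (1/2) = 8 ≈ 8.000.

E[X] = 8 = 8.000.


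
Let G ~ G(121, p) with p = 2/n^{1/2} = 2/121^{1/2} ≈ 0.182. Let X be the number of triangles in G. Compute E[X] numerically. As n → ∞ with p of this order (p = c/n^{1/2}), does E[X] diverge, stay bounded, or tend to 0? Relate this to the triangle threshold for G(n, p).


Number of potential triangles: C(121, 3) = 287980.
Each occurs with probability p³ ≈ (0.182)³ ≈ 6.01052e-03.
By linearity: E[X] = C(121, 3)·p³ ≈ 287980 · 6.01052e-03 ≈ 1730.909.
Since α = 1/2 < 1, p = c/n^{1/2} ≫ 1/n is above the triangle threshold p ~ 1/n. Asymptotically E[X] ~ (c³/6)·n^{3(1−α)} = (2³/6)·n^{1.5} → ∞; triangles are abundant w.h.p.

E[X] ≈ 1730.909; in regime p = Θ(1/n^{1/2}) E[X] diverges (above the triangle threshold p ~ 1/n).


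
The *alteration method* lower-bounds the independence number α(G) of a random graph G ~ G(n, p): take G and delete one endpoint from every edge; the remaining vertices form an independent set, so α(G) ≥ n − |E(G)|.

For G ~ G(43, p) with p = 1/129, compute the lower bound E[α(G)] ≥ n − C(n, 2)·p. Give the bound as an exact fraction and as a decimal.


E[|E(G)|] = C(43, 2)·p = 903 · (1/129) = 7.
E[α(G)] ≥ n − E[|E(G)|] = 43 − 7 = 36.
Numerically: ≈ 36.000000.
(This is only a lower bound; the true E[α(G)] may be larger.)

E[α(G)] ≥ 36 ≈ 36.000000.


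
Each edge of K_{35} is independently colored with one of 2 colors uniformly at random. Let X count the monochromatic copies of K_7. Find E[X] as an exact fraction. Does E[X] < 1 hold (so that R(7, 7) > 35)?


E[X] = C(35, 7) · 2^{1 − 21} = 6724520 · 2^{−20} = 6724520/1048576.
As a reduced fraction: E[X] = 840565/131072 ≈ 6.413.
Is E[X] < 1? NO.
Since E[X] ≥ 1, the first-moment bound is inconclusive at n = 35; it does NOT by itself certify R(7, 7) > 35.

E[X] = 840565/131072 ≈ 6.413; E[X] ≥ 1; first-moment method inconclusive here.


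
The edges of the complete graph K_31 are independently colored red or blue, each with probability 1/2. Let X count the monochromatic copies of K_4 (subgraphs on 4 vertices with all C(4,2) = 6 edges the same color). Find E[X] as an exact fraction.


Let X = Σ_S X_S over the C(31, 4) = 31465 subsets S of size 4, where X_S = 1 if the K_4 on S is monochromatic.
For a fixed S, the K_4 on S has C(4, 2) = 6 edges. P[all 6 edges red] = (1/2)^6, and likewise for blue, so P[monochromatic] = 2·(1/2)^6 = 2^{1 − 6} = 1/32.
By linearity of expectation: E[X] = C(31, 4) · 2^{1 − 6} = 31465 · 1/32 = 31465/32.
Numerically: E[X] ≈ 983.28125.

E[X] = C(31,4)·2^(1−C(4,2)) = 31465/32 ≈ 983.28125.


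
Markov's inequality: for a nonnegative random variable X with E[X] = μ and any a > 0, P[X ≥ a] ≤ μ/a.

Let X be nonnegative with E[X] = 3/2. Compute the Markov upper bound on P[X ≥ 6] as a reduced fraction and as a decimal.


μ = E[X] = 3/2, a = 6.
Markov: P[X ≥ 6] ≤ μ/a = (3/2)/6 = 1/4.
Numerically: ≈ 0.250.
(Since a = 6 > μ = 1.500, the bound 1/4 is < 1 and informative.)

P[X ≥ 6] ≤ 1/4 ≈ 0.250.


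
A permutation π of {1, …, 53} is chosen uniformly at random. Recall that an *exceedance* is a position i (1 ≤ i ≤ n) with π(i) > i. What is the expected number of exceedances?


Write X = Σ_{i=1}^{53} X_i, where X_i = 1_{π(i) > i}.
For each fixed i, π(i) is uniform over {1, …, 53} (marginal of a uniform permutation), so P[π(i) > i] = (n − i)/n. Summing: Σ_{i=1}^{53} (n − i)/n = (0 + 1 + … + 52)/53 = 53(53 − 1)/(2·53) = (53 − 1)/2.
Hence E[X] = Σ_{i=1}^{53} (53 − i)/53 = 26 ≈ 26.0000.

E[X] = 26 = 26.0000.


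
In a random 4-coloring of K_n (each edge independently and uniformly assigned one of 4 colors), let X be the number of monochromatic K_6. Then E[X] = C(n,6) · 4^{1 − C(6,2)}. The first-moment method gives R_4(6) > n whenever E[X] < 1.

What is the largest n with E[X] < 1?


We need C(n, 6) · 4^{1 − 15} < 1, i.e. C(n, 6) < 4^{15 − 1} = 268435456.
Check values of n near the boundary:
  n = 76: C(76, 6) = 218618940; 218618940 < 268435456? YES
  n = 77: C(77, 6) = 237093780; 237093780 < 268435456? YES
  n = 78: C(78, 6) = 256851595; 256851595 < 268435456? YES
  n = 79: C(79, 6) = 277962685; 277962685 < 268435456? NO
The largest n with C(n, 6) < 268435456 is n = 78 (where E[X] = 256851595/268435456 ≈ 0.95685). Hence R_4(6) > 78, i.e. R_4(6) ≥ 79.

Largest n = 78; hence R_4(6) > 78.


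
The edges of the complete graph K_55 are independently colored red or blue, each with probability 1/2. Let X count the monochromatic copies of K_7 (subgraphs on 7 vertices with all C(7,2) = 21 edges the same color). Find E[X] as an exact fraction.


Let X = Σ_S X_S over the C(55, 7) = 202927725 subsets S of size 7, where X_S = 1 if the K_7 on S is monochromatic.
For a fixed S, the K_7 on S has C(7, 2) = 21 edges. P[all 21 edges red] = (1/2)^21, and likewise for blue, so P[monochromatic] = 2·(1/2)^21 = 2^{1 − 21} = 1/1048576.
Summing: E[X] = C(55, 7) · 2^{1 − 21} = 202927725 · 1/1048576 = 202927725/1048576.
Numerically: E[X] ≈ 193.5270.

E[X] = C(55,7)·2^(1−C(7,2)) = 202927725/1048576 ≈ 193.5270.


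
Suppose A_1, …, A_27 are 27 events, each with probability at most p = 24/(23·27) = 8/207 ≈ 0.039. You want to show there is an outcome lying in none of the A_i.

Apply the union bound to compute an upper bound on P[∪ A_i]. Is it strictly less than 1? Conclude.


Union bound: P[∪_{i=1}^{27} A_i] ≤ Σ_i P[A_i] ≤ 27·p = 27·(8/207) = 24/23.
Numerically: 24/23 ≈ 1.043.
Is 24/23 < 1? NO.
Since the bound 24/23 is ≥ 1, the union bound is uninformative here; it does NOT by itself certify existence.

27·p = 24/23 ≈ 1.043; existence NOT certified by the union bound.


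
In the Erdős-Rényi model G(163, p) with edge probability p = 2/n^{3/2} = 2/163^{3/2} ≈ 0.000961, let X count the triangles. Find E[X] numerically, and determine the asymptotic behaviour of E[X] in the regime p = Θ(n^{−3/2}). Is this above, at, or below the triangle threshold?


Number of potential triangles: C(163, 3) = 708561.
Each occurs with probability p³ ≈ (0.000961)³ ≈ 8.87658e-10.
By linearity: E[X] = C(163, 3)·p³ ≈ 708561 · 8.87658e-10 ≈ 0.001.
Since α = 3/2 > 1, p = c/n^{3/2} = o(1/n) is below the triangle threshold p ~ 1/n. Asymptotically E[X] ~ (c³/6)·n^{3(1−α)} = (2³/6)·n^{-1.5} → 0, so by Markov's inequality G has no triangles w.h.p.

E[X] ≈ 0.001; in regime p = Θ(1/n^{3/2}) E[X] tends to 0 (below the triangle threshold p ~ 1/n).


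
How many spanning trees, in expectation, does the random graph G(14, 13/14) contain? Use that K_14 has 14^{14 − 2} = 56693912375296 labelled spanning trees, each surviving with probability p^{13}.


K_14 has 14^{14 − 2} = 56693912375296 labelled spanning trees.
For each such spanning tree H, let X_H = 1 if all 13 edges of H are present in G. Then P[X_H = 1] = p^{13} = (13/14)^{13} = 302875106592253/793714773254144.
By linearity of expectation: E[X] = Σ_H E[X_H] = 56693912375296 · p^{13} = 56693912375296 · 302875106592253/793714773254144 = 302875106592253/14.
Numerically: E[X] ≈ 2.16339e+13.

E[X] = 56693912375296 · (13/14)^{13} = 302875106592253/14 ≈ 2.16339e+13.


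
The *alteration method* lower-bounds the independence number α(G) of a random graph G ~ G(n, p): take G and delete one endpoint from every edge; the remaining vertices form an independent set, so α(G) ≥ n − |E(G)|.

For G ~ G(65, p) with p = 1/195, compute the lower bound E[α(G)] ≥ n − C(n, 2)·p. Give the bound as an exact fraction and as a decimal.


E[|E(G)|] = C(65, 2)·p = 2080 · (1/195) = 32/3.
E[α(G)] ≥ n − E[|E(G)|] = 65 − 32/3 = 163/3.
Numerically: ≈ 54.33333.
(This is only a lower bound; the true E[α(G)] may be larger.)

E[α(G)] ≥ 163/3 ≈ 54.33333.


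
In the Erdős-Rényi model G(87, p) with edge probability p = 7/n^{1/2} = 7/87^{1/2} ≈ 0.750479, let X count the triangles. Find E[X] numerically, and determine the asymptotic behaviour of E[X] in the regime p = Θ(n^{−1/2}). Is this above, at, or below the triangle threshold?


Number of potential triangles: C(87, 3) = 105995.
Each occurs with probability p³ ≈ (0.750479)³ ≈ 4.22683448e-01.
By linearity: E[X] = C(87, 3)·p³ ≈ 105995 · 4.22683448e-01 ≈ 44802.332033.
Since α = 1/2 < 1, p = c/n^{1/2} ≫ 1/n is above the triangle threshold p ~ 1/n. Asymptotically E[X] ~ (c³/6)·n^{3(1−α)} = (7³/6)·n^{1.5} → ∞; triangles are abundant w.h.p.

E[X] ≈ 44802.332033; in regime p = Θ(1/n^{1/2}) E[X] diverges (above the triangle threshold p ~ 1/n).


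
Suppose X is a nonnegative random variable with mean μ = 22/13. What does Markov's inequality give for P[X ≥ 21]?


μ = E[X] = 22/13, a = 21.
Markov: P[X ≥ 21] ≤ μ/a = (22/13)/21 = 22/273.
Numerically: ≈ 0.081.
(Since a = 21 > μ = 1.692, the bound 22/273 is < 1 and informative.)

P[X ≥ 21] ≤ 22/273 ≈ 0.081.


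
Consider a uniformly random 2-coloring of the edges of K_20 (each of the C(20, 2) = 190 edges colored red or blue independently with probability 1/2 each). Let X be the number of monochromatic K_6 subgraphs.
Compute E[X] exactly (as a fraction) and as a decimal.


Let X = Σ_S X_S over the C(20, 6) = 38760 subsets S of size 6, where X_S = 1 if the K_6 on S is monochromatic.
For a fixed S, the K_6 on S has C(6, 2) = 15 edges. P[all 15 edges red] = (1/2)^15, and likewise for blue, so P[monochromatic] = 2·(1/2)^15 = 2^{1 − 15} = 1/16384.
By linearity of expectation: E[X] = C(20, 6) · 2^{1 − 15} = 38760 · 1/16384 = 4845/2048.
Numerically: E[X] ≈ 2.365723.

E[X] = C(20,6)·2^(1−C(6,2)) = 4845/2048 ≈ 2.365723.


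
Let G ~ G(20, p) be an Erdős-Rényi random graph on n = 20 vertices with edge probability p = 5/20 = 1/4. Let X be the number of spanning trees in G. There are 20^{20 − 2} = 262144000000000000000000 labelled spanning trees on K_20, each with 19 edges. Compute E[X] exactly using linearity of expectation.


K_20 has 20^{20 − 2} = 262144000000000000000000 labelled spanning trees.
For each such spanning tree H, let X_H = 1 if all 19 edges of H are present in G. Then P[X_H = 1] = p^{19} = (1/4)^{19} = 1/274877906944.
By linearity: E[X] = Σ_H E[X_H] = 262144000000000000000000 · p^{19} = 262144000000000000000000 · 1/274877906944 = 3814697265625/4.
Numerically: E[X] ≈ 9.537e+11.

E[X] = 262144000000000000000000 · (1/4)^{19} = 3814697265625/4 ≈ 9.537e+11.


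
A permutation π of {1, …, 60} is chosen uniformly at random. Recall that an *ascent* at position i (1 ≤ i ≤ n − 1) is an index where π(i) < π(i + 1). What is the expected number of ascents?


Write X = Σ X_I over i = 1, …, 59, with X_I the indicator of one ascent.
There are 59 indicators.
For each fixed i, the pair (π(i), π(i+1)) is a uniformly random ordered pair of distinct values from {1, …, 60}; by symmetry P[π(i) < π(i+1)] = 1/2.
By linearity: E[X] = 59 · (1/2) = (60 − 1) · (1/2) = 59/2 ≈ 29.50000.

E[X] = 59/2 = 29.50000.


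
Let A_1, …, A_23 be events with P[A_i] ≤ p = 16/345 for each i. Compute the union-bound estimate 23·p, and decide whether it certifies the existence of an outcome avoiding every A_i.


Union bound: P[∪_{i=1}^{23} A_i] ≤ Σ_i P[A_i] ≤ 23·p = 23·(16/345) = 16/15.
Numerically: 16/15 ≈ 1.0667.
Is 16/15 < 1? NO.
Since the bound 16/15 is ≥ 1, the union bound is uninformative here; it does NOT by itself certify existence.

23·p = 16/15 ≈ 1.0667; existence NOT certified by the union bound.


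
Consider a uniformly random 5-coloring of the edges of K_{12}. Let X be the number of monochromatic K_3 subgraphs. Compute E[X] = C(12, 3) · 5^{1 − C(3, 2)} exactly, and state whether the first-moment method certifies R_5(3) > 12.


E[X] = C(12, 3) · 5^{1 − 3} = 220 · 5^{−2} = 220/25.
As a reduced fraction: E[X] = 44/5 ≈ 8.8000.
Is E[X] < 1? NO.
Since E[X] ≥ 1, the first-moment bound is inconclusive at n = 12; it does NOT by itself certify R_5(3) > 12.

E[X] = 44/5 ≈ 8.8000; E[X] ≥ 1; first-moment method inconclusive here.
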